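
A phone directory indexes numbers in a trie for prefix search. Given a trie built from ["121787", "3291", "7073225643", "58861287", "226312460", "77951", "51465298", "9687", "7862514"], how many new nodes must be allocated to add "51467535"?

"5146" is already a path in the trie; the remaining "7535" must be added.
Each of the 4 remaining characters creates one node.

4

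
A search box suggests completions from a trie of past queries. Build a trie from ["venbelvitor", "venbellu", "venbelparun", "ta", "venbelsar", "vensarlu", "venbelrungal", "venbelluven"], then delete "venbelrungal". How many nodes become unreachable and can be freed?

After clearing the end-marker at "venbelrungal", prune upward until reaching a node still needed by another word.
The suffix "rungal" (6 nodes) is used only by "venbelrungal"; the node for "venbel" still has the child "v", so pruning stops there.
Nodes removed: 6

6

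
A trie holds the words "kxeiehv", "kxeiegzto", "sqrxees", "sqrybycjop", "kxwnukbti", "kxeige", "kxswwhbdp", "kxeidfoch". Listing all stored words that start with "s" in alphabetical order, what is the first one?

sqrxees

Words with prefix "s", in lexicographic order: "sqrxees", "sqrybycjop"
Position 1: sqrxees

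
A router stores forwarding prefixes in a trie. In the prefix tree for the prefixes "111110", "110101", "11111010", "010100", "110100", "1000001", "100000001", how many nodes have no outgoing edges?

6

Leaves are exactly the stored words that no other stored word extends.
Those words: "010100", "100000001", "1000001", "110100", "110101", "11111010"
Leaf count: 6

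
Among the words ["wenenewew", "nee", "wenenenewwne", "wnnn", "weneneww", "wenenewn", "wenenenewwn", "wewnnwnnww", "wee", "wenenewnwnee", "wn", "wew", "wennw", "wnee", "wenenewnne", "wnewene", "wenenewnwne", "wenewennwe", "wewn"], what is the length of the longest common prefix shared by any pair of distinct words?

The deepest shared node is where two words last agree before diverging.
e.g. "wenenenewwn" and "wenenenewwne" share the prefix "wenenenewwn" of length 11; no pair shares a longer one.
Longest shared-prefix length: 11

11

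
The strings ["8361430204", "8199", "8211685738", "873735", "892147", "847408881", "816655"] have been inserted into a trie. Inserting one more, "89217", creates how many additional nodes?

Walking "89217" from the root, the first 4 characters ("8921") follow existing edges; "7" is the first miss.
New nodes needed: |"89217"| − 4 = 5 − 4 = 1.

1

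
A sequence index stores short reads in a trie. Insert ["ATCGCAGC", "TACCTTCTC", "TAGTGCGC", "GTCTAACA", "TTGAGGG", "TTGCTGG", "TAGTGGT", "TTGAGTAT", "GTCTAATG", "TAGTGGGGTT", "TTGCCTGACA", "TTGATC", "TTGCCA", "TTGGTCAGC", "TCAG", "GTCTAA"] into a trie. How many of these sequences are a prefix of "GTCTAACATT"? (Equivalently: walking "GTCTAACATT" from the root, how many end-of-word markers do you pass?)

Traverse "GTCTAACATT" character by character; count nodes along the way that are marked as word ends.
Prefixes of the query that are stored words: "GTCTAA", "GTCTAACA"
Count: 2

2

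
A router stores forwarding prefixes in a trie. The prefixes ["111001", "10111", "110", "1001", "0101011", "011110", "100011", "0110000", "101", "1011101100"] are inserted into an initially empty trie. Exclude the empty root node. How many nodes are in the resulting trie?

Trie structure (* marks end of a word):
(root)
├─ 0
│  └─ 1
│     ├─ 0
│     │  └─ 1
│     │     └─ 0
│     │        └─ 1
│     │           └─ 1 *
│     └─ 1
│        ├─ 0
│        │  └─ 0
│        │     └─ 0
│        │        └─ 0 *
│        └─ 1
│           └─ 1
│              └─ 0 *
└─ 1
   ├─ 0
   │  ├─ 0
   │  │  ├─ 0
   │  │  │  └─ 1
   │  │  │     └─ 1 *
   │  │  └─ 1 *
   │  └─ 1 *
   │     └─ 1
   │        └─ 1 *
   │           └─ 0
   │              └─ 1
   │                 └─ 1
   │                    └─ 0
   │                       └─ 0 *
   └─ 1
      ├─ 0 *
      └─ 1
         └─ 0
            └─ 0
               └─ 1 *
Counting every labelled node above: 36.

36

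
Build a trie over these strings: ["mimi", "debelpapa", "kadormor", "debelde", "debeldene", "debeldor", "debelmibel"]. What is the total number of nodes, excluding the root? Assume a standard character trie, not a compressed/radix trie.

32

Trie structure (* marks end of a word):
(root)
├─ d
│  └─ e
│     └─ b
│        └─ e
│           └─ l
│              ├─ d
│              │  ├─ e *
│              │  │  └─ n
│              │  │     └─ e *
│              │  └─ o
│              │     └─ r *
│              ├─ m
│              │  └─ i
│              │     └─ b
│              │        └─ e
│              │           └─ l *
│              └─ p
│                 └─ a
│                    └─ p
│                       └─ a *
├─ k
│  └─ a
│     └─ d
│        └─ o
│           └─ r
│              └─ m
│                 └─ o
│                    └─ r *
└─ m
   └─ i
      └─ m
         └─ i *
Counting every labelled node above: 32.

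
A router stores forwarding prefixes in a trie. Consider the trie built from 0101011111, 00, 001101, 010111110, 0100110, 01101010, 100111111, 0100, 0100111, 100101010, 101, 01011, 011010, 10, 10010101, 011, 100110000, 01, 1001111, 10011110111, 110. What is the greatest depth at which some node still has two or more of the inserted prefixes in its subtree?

8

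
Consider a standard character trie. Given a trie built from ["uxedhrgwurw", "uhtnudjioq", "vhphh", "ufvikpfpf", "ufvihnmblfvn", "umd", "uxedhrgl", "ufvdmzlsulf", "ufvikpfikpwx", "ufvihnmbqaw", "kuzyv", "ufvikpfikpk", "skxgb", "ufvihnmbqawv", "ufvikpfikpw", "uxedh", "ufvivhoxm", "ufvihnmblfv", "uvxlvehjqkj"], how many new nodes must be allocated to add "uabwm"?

"u" is already a path in the trie; the remaining "abwm" must be added.
New nodes needed: |"uabwm"| − 1 = 5 − 1 = 4.

4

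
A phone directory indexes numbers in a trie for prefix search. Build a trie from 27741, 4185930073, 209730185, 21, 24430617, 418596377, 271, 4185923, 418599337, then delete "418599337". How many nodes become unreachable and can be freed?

4

A node on "418599337"'s path can go only if nothing else ends at it or branches off below it.
The suffix "9337" (4 nodes) is used only by "418599337"; the node for "41859" still has the child "3", so pruning stops there.
Nodes removed: 4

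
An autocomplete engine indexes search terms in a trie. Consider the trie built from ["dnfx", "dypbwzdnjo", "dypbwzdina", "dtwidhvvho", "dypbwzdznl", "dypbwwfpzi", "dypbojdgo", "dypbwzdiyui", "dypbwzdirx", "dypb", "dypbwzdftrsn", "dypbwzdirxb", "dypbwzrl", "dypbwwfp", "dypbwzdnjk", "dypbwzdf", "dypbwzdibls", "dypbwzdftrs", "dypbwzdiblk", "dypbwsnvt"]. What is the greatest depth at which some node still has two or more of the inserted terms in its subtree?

11

Equivalently: take the maximum, over all pairs, of their longest common prefix length.
"dypbwzdftrs" and "dypbwzdftrsn" agree on "dypbwzdftrs" (11 characters) before diverging; nothing deeper is shared.
Longest shared-prefix length: 11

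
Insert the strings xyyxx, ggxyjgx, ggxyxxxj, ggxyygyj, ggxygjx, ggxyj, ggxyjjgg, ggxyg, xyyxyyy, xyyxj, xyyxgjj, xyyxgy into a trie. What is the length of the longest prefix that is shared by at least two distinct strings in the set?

Look for the deepest trie node that still has at least two words in its subtree.
e.g. "ggxyg" and "ggxygjx" share the prefix "ggxyg" of length 5; no pair shares a longer one.
Longest shared-prefix length: 5

5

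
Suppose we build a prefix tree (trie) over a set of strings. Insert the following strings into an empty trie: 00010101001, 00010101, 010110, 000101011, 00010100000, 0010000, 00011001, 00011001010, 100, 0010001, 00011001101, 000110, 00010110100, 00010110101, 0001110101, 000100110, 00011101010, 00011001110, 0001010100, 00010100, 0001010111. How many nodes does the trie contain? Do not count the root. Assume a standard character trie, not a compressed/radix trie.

59

Trace insertions, counting only characters that open a new branch:
  "00010101001" → 11 new (0, 0, 0, 1, 0, 1, 0, 1, 0, 0, 1)
  "00010101" → prefix "00010101" already present; 0 new (none)
  "010110" → prefix "0" already present; 5 new (1, 0, 1, 1, 0)
  "000101011" → prefix "00010101" already present; 1 new (1)
  "00010100000" → prefix "0001010" already present; 4 new (0, 0, 0, 0)
  "0010000" → prefix "00" already present; 5 new (1, 0, 0, 0, 0)
  "00011001" → prefix "0001" already present; 4 new (1, 0, 0, 1)
  "00011001010" → prefix "00011001" already present; 3 new (0, 1, 0)
  "100" → 3 new (1, 0, 0)
  "0010001" → prefix "001000" already present; 1 new (1)
  "00011001101" → prefix "00011001" already present; 3 new (1, 0, 1)
  "000110" → prefix "000110" already present; 0 new (none)
  "00010110100" → prefix "000101" already present; 5 new (1, 0, 1, 0, 0)
  "00010110101" → prefix "0001011010" already present; 1 new (1)
  "0001110101" → prefix "00011" already present; 5 new (1, 0, 1, 0, 1)
  "000100110" → prefix "00010" already present; 4 new (0, 1, 1, 0)
  "00011101010" → prefix "0001110101" already present; 1 new (0)
  "00011001110" → prefix "000110011" already present; 2 new (1, 0)
  "0001010100" → prefix "0001010100" already present; 0 new (none)
  "00010100" → prefix "00010100" already present; 0 new (none)
  "0001010111" → prefix "000101011" already present; 1 new (1)
Total nodes = 11 + 0 + 5 + 1 + 4 + 5 + 4 + 3 + 3 + 1 + 3 + 0 + 5 + 1 + 5 + 4 + 1 + 2 + 0 + 0 + 1 = 59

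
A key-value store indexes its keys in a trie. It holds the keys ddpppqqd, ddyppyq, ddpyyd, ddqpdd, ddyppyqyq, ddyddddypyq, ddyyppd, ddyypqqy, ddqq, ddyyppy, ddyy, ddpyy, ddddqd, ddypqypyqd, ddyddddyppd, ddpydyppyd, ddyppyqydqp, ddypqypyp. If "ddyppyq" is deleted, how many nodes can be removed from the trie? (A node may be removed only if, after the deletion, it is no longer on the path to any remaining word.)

0

Walk "ddyppyq" from the leaf back toward the root, removing each node that no remaining word uses.
Every node on "ddyppyq" is still needed (e.g. by "ddyppyqyq"), so nothing is freed.
Nodes removed: 0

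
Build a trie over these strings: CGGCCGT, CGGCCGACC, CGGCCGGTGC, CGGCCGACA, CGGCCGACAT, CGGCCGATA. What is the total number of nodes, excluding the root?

18

Trace insertions, counting only characters that open a new branch:
  "CGGCCGT" → 7 new (C, G, G, C, C, G, T)
  "CGGCCGACC" → prefix "CGGCCG" already present; 3 new (A, C, C)
  "CGGCCGGTGC" → prefix "CGGCCG" already present; 4 new (G, T, G, C)
  "CGGCCGACA" → prefix "CGGCCGAC" already present; 1 new (A)
  "CGGCCGACAT" → prefix "CGGCCGACA" already present; 1 new (T)
  "CGGCCGATA" → prefix "CGGCCGA" already present; 2 new (T, A)
Total nodes = 7 + 3 + 4 + 1 + 1 + 2 = 18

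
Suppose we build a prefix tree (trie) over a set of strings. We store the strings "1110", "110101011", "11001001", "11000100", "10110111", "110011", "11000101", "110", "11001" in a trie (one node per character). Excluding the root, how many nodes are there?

29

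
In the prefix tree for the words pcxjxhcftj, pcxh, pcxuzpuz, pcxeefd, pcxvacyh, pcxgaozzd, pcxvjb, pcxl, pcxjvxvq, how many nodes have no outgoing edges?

9

Leaves are exactly the stored words that no other stored word extends.
Those words: "pcxeefd", "pcxgaozzd", "pcxh", "pcxjvxvq", "pcxjxhcftj", "pcxl", "pcxuzpuz", "pcxvacyh", "pcxvjb"
Leaf count: 9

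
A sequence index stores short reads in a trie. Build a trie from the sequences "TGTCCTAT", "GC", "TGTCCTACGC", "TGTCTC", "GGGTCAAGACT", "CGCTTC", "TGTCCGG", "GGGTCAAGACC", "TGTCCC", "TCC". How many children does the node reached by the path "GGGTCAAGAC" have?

The children of the "GGGTCAAGAC" node are the distinct next characters among strings starting with "GGGTCAAGAC".
Distinct next characters after "GGGTCAAGAC": C, T.
That node has 2 child edges.

2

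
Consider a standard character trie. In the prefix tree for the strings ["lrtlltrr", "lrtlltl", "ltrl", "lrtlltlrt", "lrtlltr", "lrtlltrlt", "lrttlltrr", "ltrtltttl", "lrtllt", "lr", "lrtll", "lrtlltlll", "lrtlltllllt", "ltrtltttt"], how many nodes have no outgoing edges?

Leaves are exactly the stored words that no other stored word extends.
Those words: "lrtlltllllt", "lrtlltlrt", "lrtlltrlt", "lrtlltrr", "lrttlltrr", "ltrl", "ltrtltttl", "ltrtltttt"
Leaf count: 8

8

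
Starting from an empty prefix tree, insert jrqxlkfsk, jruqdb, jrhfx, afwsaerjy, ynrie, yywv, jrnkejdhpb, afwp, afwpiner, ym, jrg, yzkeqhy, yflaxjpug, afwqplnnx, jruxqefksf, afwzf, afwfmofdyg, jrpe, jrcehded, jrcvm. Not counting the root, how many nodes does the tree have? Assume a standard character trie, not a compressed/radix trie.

Count nodes per top-level branch (shared prefixes stored once):
  'a'-branch (afwfmofdyg, afwp, afwpiner, afwqplnnx, afwsaerjy, afwzf): 29 nodes
  'j'-branch (jrcehded, jrcvm, jrg, jrhfx, jrnkejdhpb, jrpe, jrqxlkfsk, jruqdb, jruxqefksf): 42 nodes
  'y'-branch (yflaxjpug, ym, ynrie, yywv, yzkeqhy): 23 nodes
Sum: 94

94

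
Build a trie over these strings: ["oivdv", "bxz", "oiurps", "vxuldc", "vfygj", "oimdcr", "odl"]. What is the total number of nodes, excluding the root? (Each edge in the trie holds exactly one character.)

28

Trie structure (* marks end of a word):
(root)
├─ b
│  └─ x
│     └─ z *
├─ o
│  ├─ d
│  │  └─ l *
│  └─ i
│     ├─ m
│     │  └─ d
│     │     └─ c
│     │        └─ r *
│     ├─ u
│     │  └─ r
│     │     └─ p
│     │        └─ s *
│     └─ v
│        └─ d
│           └─ v *
└─ v
   ├─ f
   │  └─ y
   │     └─ g
   │        └─ j *
   └─ x
      └─ u
         └─ l
            └─ d
               └─ c *
Counting every labelled node above: 28.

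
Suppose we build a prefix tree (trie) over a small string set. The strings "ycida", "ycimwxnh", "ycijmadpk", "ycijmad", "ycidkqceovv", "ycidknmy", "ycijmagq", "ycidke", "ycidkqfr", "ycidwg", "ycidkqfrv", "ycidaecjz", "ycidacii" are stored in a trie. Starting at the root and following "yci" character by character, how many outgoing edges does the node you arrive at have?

Follow the path "yci" to its node, then look at its outgoing edges.
Characters that immediately follow "yci" among the stored strings: {d, j, m}.
That node has 3 child edges.

3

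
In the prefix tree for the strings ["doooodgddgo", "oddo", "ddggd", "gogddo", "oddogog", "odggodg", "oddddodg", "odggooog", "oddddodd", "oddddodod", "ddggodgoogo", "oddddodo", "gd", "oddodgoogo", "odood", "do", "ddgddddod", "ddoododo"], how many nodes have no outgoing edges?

15

Leaves are exactly the stored words that no other stored word extends.
Those words: "ddgddddod", "ddggd", "ddggodgoogo", "ddoododo", "doooodgddgo", "gd", "gogddo", "oddddodd", "oddddodg", "oddddodod", "oddodgoogo", "oddogog", "odggodg", "odggooog", "odood"
Leaf count: 15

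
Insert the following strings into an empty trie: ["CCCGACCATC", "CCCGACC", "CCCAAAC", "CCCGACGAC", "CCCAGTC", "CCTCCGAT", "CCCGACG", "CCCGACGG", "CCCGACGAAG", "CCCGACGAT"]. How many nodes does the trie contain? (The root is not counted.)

Count nodes per top-level branch (shared prefixes stored once):
  'C'-branch (CCCAAAC, CCCAGTC, CCCGACC, CCCGACCATC, CCCGACG, CCCGACGAAG, CCCGACGAC, CCCGACGAT, CCCGACGG, CCTCCGAT): 30 nodes
Sum: 30

30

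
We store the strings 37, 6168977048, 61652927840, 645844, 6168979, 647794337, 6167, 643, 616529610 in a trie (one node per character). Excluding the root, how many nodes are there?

38

Trace insertions, counting only characters that open a new branch:
  "37" → 2 new (3, 7)
  "6168977048" → 10 new (6, 1, 6, 8, 9, 7, 7, 0, 4, 8)
  "61652927840" → prefix "616" already present; 8 new (5, 2, 9, 2, 7, 8, 4, 0)
  "645844" → prefix "6" already present; 5 new (4, 5, 8, 4, 4)
  "6168979" → prefix "616897" already present; 1 new (9)
  "647794337" → prefix "64" already present; 7 new (7, 7, 9, 4, 3, 3, 7)
  "6167" → prefix "616" already present; 1 new (7)
  "643" → prefix "64" already present; 1 new (3)
  "616529610" → prefix "616529" already present; 3 new (6, 1, 0)
Total nodes = 2 + 10 + 8 + 5 + 1 + 7 + 1 + 1 + 3 = 38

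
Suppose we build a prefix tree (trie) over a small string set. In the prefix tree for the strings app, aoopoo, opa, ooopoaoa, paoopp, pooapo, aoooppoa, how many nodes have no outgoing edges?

7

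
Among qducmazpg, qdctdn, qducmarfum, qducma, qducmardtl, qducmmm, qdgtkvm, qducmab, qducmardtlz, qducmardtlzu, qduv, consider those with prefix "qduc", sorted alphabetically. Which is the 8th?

Words with prefix "qduc", in lexicographic order: "qducma", "qducmab", "qducmardtl", "qducmardtlz", "qducmardtlzu", "qducmarfum", "qducmazpg", "qducmmm"
The 8th is qducmmm.

qducmmm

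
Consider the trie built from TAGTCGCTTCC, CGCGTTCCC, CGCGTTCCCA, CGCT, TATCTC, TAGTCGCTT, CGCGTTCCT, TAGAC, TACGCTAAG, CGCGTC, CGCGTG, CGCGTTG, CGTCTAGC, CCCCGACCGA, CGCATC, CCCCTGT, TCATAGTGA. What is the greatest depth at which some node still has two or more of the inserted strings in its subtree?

9

Equivalently: take the maximum, over all pairs, of their longest common prefix length.
"CGCGTTCCC" and "CGCGTTCCCA" agree on "CGCGTTCCC" (9 characters) before diverging; nothing deeper is shared.
Longest shared-prefix length: 9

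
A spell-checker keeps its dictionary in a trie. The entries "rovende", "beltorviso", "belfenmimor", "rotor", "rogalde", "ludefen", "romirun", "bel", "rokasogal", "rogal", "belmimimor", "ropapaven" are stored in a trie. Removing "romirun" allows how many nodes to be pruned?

5

After clearing the end-marker at "romirun", prune upward until reaching a node still needed by another word.
The suffix "mirun" (5 nodes) is used only by "romirun"; the node for "ro" still has the child "v", so pruning stops there.
Nodes removed: 5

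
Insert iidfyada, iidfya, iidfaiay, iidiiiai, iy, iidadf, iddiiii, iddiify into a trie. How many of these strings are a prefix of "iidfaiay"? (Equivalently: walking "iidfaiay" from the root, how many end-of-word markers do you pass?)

Walk "iidfaiay" from the root; an end-of-word marker is hit whenever a stored word is a prefix of "iidfaiay".
Prefixes of the query that are stored words: "iidfaiay"
Count: 1

1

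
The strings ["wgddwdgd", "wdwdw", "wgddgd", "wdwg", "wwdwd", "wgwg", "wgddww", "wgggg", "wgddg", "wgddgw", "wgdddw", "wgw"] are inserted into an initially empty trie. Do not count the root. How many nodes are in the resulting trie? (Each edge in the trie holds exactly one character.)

Trie structure (* marks end of a word):
(root)
└─ w
   ├─ d
   │  └─ w
   │     ├─ d
   │     │  └─ w *
   │     └─ g *
   ├─ g
   │  ├─ d
   │  │  └─ d
   │  │     ├─ d
   │  │     │  └─ w *
   │  │     ├─ g *
   │  │     │  ├─ d *
   │  │     │  └─ w *
   │  │     └─ w
   │  │        ├─ d
   │  │        │  └─ g
   │  │        │     └─ d *
   │  │        └─ w *
   │  ├─ g
   │  │  └─ g
   │  │     └─ g *
   │  └─ w *
   │     └─ g *
   └─ w
      └─ d
         └─ w
            └─ d *
Counting every labelled node above: 28.

28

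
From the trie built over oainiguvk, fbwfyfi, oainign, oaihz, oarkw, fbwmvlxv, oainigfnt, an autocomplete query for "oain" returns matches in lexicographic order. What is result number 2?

oainign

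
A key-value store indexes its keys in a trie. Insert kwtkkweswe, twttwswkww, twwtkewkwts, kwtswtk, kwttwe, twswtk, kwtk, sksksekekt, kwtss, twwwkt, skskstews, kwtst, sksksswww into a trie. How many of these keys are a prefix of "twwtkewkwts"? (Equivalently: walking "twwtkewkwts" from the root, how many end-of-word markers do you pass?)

Check each prefix of "twwtkewkwts" against the stored set — each match is an end-marker on the path.
Prefixes of the query that are stored words: "twwtkewkwts"
Count: 1

1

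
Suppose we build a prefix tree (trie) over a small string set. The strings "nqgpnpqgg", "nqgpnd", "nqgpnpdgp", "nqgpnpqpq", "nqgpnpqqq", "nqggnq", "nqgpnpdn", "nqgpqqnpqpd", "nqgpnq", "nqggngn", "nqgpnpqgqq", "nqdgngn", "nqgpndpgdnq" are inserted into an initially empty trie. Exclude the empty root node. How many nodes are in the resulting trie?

For each word, the new-node count is its length minus the longest prefix already in the trie:
  "nqgpnpqgg" → 9 new (n, q, g, p, n, p, q, g, g)
  "nqgpnd" → prefix "nqgpn" already present; 1 new (d)
  "nqgpnpdgp" → prefix "nqgpnp" already present; 3 new (d, g, p)
  "nqgpnpqpq" → prefix "nqgpnpq" already present; 2 new (p, q)
  "nqgpnpqqq" → prefix "nqgpnpq" already present; 2 new (q, q)
  "nqggnq" → prefix "nqg" already present; 3 new (g, n, q)
  "nqgpnpdn" → prefix "nqgpnpd" already present; 1 new (n)
  "nqgpqqnpqpd" → prefix "nqgp" already present; 7 new (q, q, n, p, q, p, d)
  "nqgpnq" → prefix "nqgpn" already present; 1 new (q)
  "nqggngn" → prefix "nqggn" already present; 2 new (g, n)
  "nqgpnpqgqq" → prefix "nqgpnpqg" already present; 2 new (q, q)
  "nqdgngn" → prefix "nq" already present; 5 new (d, g, n, g, n)
  "nqgpndpgdnq" → prefix "nqgpnd" already present; 5 new (p, g, d, n, q)
Total nodes = 9 + 1 + 3 + 2 + 2 + 3 + 1 + 7 + 1 + 2 + 2 + 5 + 5 = 43

43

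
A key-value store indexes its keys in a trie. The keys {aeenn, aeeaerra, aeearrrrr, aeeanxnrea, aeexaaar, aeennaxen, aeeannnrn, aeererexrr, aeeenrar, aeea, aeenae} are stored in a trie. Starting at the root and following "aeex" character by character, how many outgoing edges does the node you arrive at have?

Follow the path "aeex" to its node, then look at its outgoing edges.
Characters that immediately follow "aeex" among the stored strings: {a}.
That node has 1 child edge.

1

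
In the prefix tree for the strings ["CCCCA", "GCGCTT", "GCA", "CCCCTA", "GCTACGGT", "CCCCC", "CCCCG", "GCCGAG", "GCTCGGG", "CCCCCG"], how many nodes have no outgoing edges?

Leaves are exactly the stored words that no other stored word extends.
Those words: "CCCCA", "CCCCCG", "CCCCG", "CCCCTA", "GCA", "GCCGAG", "GCGCTT", "GCTACGGT", "GCTCGGG"
Leaf count: 9

9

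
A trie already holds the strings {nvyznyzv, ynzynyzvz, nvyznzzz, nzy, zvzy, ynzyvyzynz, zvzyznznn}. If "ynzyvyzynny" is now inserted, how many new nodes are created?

2

"ynzyvyzyn" is already a path in the trie; the remaining "ny" must be added.
New nodes needed: |"ynzyvyzynny"| − 9 = 11 − 9 = 2.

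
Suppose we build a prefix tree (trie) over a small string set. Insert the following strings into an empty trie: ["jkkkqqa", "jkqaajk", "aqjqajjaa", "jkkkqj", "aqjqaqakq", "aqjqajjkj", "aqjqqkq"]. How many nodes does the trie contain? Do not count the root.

31

Trie structure (* marks end of a word):
(root)
├─ a
│  └─ q
│     └─ j
│        └─ q
│           ├─ a
│           │  ├─ j
│           │  │  └─ j
│           │  │     ├─ a
│           │  │     │  └─ a *
│           │  │     └─ k
│           │  │        └─ j *
│           │  └─ q
│           │     └─ a
│           │        └─ k
│           │           └─ q *
│           └─ q
│              └─ k
│                 └─ q *
└─ j
   └─ k
      ├─ k
      │  └─ k
      │     └─ q
      │        ├─ j *
      │        └─ q
      │           └─ a *
      └─ q
         └─ a
            └─ a
               └─ j
                  └─ k *
Counting every labelled node above: 31.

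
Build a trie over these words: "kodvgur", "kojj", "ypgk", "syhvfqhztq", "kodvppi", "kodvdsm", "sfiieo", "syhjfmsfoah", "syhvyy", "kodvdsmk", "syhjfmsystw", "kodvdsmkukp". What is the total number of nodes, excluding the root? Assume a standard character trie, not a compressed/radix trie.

52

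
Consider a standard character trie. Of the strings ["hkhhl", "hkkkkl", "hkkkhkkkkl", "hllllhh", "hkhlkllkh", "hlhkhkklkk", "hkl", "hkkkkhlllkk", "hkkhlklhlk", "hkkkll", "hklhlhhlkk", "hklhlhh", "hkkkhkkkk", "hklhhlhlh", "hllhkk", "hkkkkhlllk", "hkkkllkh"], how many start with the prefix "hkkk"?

Filter for entries beginning with "hkkk":
Words under "hkkk": hkkkhkkkk, hkkkhkkkkl, hkkkkhlllk, hkkkkhlllkk, hkkkkl, hkkkll, hkkkllkh
Count: 7

7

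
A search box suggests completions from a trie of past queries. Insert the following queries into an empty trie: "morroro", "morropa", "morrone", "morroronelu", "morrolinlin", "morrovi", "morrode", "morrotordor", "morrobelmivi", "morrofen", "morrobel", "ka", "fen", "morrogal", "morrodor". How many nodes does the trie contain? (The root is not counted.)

51

Trace insertions, counting only characters that open a new branch:
  "morroro" → 7 new (m, o, r, r, o, r, o)
  "morropa" → prefix "morro" already present; 2 new (p, a)
  "morrone" → prefix "morro" already present; 2 new (n, e)
  "morroronelu" → prefix "morroro" already present; 4 new (n, e, l, u)
  "morrolinlin" → prefix "morro" already present; 6 new (l, i, n, l, i, n)
  "morrovi" → prefix "morro" already present; 2 new (v, i)
  "morrode" → prefix "morro" already present; 2 new (d, e)
  "morrotordor" → prefix "morro" already present; 6 new (t, o, r, d, o, r)
  "morrobelmivi" → prefix "morro" already present; 7 new (b, e, l, m, i, v, i)
  "morrofen" → prefix "morro" already present; 3 new (f, e, n)
  "morrobel" → prefix "morrobel" already present; 0 new (none)
  "ka" → 2 new (k, a)
  "fen" → 3 new (f, e, n)
  "morrogal" → prefix "morro" already present; 3 new (g, a, l)
  "morrodor" → prefix "morrod" already present; 2 new (o, r)
Total nodes = 7 + 2 + 2 + 4 + 6 + 2 + 2 + 6 + 7 + 3 + 0 + 2 + 3 + 3 + 2 = 51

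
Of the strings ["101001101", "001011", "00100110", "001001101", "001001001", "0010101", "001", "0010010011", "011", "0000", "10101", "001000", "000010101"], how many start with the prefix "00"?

10

Walk to "00"; the words in its subtree are exactly those with that prefix.
Matches: "0000", "000010101", "001", "001000", "001001001", "0010010011", "00100110", "001001101", "0010101", "001011"
Count: 10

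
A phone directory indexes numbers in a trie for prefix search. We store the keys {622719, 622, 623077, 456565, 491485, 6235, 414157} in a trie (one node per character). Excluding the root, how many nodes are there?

Count nodes per top-level branch (shared prefixes stored once):
  '4'-branch (414157, 456565, 491485): 16 nodes
  '6'-branch (622, 622719, 623077, 6235): 11 nodes
Sum: 27

27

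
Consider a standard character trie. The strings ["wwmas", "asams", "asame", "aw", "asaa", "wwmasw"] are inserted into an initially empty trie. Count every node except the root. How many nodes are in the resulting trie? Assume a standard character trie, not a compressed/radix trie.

14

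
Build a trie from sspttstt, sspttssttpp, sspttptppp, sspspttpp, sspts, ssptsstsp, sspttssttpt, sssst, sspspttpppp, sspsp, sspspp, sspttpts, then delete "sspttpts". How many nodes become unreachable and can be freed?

A node on "sspttpts"'s path can go only if nothing else ends at it or branches off below it.
The suffix "s" (1 node) is used only by "sspttpts"; the node for "sspttpt" still has the child "p", so pruning stops there.
Nodes removed: 1

1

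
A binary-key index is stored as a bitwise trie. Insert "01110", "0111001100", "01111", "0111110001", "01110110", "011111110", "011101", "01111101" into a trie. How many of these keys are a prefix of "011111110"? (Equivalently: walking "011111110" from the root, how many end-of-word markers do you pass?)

2

Walk "011111110" from the root; an end-of-word marker is hit whenever a stored word is a prefix of "011111110".
Prefixes of the query that are stored words: "01111", "011111110"
Count: 2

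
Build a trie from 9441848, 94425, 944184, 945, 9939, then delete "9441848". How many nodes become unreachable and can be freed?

Walk "9441848" from the leaf back toward the root, removing each node that no remaining word uses.
The suffix "8" (1 node) is used only by "9441848"; "944184" is itself a stored word, so pruning stops there.
Nodes removed: 1

1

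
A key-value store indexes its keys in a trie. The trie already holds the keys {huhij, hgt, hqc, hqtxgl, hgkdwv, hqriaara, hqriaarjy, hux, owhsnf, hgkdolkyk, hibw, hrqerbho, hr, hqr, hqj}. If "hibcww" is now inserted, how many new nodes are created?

3

"hib" is already a path in the trie; the remaining "cww" must be added.
Each of the 3 remaining characters creates one node.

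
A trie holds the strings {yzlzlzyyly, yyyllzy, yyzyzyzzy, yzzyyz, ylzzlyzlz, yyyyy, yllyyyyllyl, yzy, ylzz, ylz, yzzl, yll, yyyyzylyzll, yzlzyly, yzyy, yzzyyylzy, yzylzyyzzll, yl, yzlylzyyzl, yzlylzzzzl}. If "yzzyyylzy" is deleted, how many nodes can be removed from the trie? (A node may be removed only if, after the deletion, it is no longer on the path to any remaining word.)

After clearing the end-marker at "yzzyyylzy", prune upward until reaching a node still needed by another word.
The suffix "ylzy" (4 nodes) is used only by "yzzyyylzy"; the node for "yzzyy" still has the child "z", so pruning stops there.
Nodes removed: 4

4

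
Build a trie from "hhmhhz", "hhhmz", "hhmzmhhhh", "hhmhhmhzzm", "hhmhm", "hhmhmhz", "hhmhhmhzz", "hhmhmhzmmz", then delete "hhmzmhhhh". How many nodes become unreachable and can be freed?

6

After clearing the end-marker at "hhmzmhhhh", prune upward until reaching a node still needed by another word.
The suffix "zmhhhh" (6 nodes) is used only by "hhmzmhhhh"; the node for "hhm" still has the child "h", so pruning stops there.
Nodes removed: 6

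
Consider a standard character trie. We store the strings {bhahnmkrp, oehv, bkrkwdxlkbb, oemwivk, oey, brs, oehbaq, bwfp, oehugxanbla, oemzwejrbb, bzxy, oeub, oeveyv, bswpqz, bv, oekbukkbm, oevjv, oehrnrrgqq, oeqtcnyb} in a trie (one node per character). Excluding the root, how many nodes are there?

Insert word by word; a character creates a node only if that edge doesn't already exist:
  "bhahnmkrp" → 9 new (b, h, a, h, n, m, k, r, p)
  "oehv" → 4 new (o, e, h, v)
  "bkrkwdxlkbb" → prefix "b" already present; 10 new (k, r, k, w, d, x, l, k, b, b)
  "oemwivk" → prefix "oe" already present; 5 new (m, w, i, v, k)
  "oey" → prefix "oe" already present; 1 new (y)
  "brs" → prefix "b" already present; 2 new (r, s)
  "oehbaq" → prefix "oeh" already present; 3 new (b, a, q)
  "bwfp" → prefix "b" already present; 3 new (w, f, p)
  "oehugxanbla" → prefix "oeh" already present; 8 new (u, g, x, a, n, b, l, a)
  "oemzwejrbb" → prefix "oem" already present; 7 new (z, w, e, j, r, b, b)
  "bzxy" → prefix "b" already present; 3 new (z, x, y)
  "oeub" → prefix "oe" already present; 2 new (u, b)
  "oeveyv" → prefix "oe" already present; 4 new (v, e, y, v)
  "bswpqz" → prefix "b" already present; 5 new (s, w, p, q, z)
  "bv" → prefix "b" already present; 1 new (v)
  "oekbukkbm" → prefix "oe" already present; 7 new (k, b, u, k, k, b, m)
  "oevjv" → prefix "oev" already present; 2 new (j, v)
  "oehrnrrgqq" → prefix "oeh" already present; 7 new (r, n, r, r, g, q, q)
  "oeqtcnyb" → prefix "oe" already present; 6 new (q, t, c, n, y, b)
Total nodes = 9 + 4 + 10 + 5 + 1 + 2 + 3 + 3 + 8 + 7 + 3 + 2 + 4 + 5 + 1 + 7 + 2 + 7 + 6 = 89

89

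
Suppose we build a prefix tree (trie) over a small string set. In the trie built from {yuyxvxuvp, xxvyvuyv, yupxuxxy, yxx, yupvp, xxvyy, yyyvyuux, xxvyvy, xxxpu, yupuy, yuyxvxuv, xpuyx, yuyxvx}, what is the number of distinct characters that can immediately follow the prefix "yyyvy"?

1

Walk "yyyvy" from the root, arriving at one node.
Characters that immediately follow "yyyvy" among the stored strings: {u}.
That node has 1 child edge.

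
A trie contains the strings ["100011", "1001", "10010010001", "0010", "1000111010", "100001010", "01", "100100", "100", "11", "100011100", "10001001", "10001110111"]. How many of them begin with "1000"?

6

Filter for entries beginning with "1000":
Words under "1000": 100001010, 10001001, 100011, 100011100, 1000111010, 10001110111
Count: 6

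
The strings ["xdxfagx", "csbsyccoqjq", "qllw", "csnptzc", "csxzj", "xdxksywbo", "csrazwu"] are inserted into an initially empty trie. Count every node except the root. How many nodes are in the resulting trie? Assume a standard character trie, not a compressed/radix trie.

41

Count nodes per top-level branch (shared prefixes stored once):
  'c'-branch (csbsyccoqjq, csnptzc, csrazwu, csxzj): 24 nodes
  'q'-branch (qllw): 4 nodes
  'x'-branch (xdxfagx, xdxksywbo): 13 nodes
Sum: 41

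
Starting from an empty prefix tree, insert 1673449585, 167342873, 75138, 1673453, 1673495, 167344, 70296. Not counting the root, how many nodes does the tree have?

Trace insertions, counting only characters that open a new branch:
  "1673449585" → 10 new (1, 6, 7, 3, 4, 4, 9, 5, 8, 5)
  "167342873" → prefix "16734" already present; 4 new (2, 8, 7, 3)
  "75138" → 5 new (7, 5, 1, 3, 8)
  "1673453" → prefix "16734" already present; 2 new (5, 3)
  "1673495" → prefix "16734" already present; 2 new (9, 5)
  "167344" → prefix "167344" already present; 0 new (none)
  "70296" → prefix "7" already present; 4 new (0, 2, 9, 6)
Total nodes = 10 + 4 + 5 + 2 + 2 + 0 + 4 = 27

27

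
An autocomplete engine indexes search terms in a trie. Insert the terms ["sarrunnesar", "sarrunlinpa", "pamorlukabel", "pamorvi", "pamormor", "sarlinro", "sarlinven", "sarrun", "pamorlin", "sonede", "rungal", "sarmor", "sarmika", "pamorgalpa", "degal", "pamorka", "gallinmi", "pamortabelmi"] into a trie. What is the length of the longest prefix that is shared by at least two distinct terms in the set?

Equivalently: take the maximum, over all pairs, of their longest common prefix length.
e.g. "pamorlin" and "pamorlukabel" share the prefix "pamorl" of length 6; no pair shares a longer one.
Longest shared-prefix length: 6

6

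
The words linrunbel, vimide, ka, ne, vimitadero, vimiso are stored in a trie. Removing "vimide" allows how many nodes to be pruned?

Walk "vimide" from the leaf back toward the root, removing each node that no remaining word uses.
The suffix "de" (2 nodes) is used only by "vimide"; the node for "vimi" still has the child "t", so pruning stops there.
Nodes removed: 2

2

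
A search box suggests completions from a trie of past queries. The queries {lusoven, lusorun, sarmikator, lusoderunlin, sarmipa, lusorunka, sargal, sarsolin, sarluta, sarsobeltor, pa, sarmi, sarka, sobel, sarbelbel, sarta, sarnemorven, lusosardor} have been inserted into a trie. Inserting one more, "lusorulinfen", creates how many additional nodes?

"lusoru" is already a path in the trie; the remaining "linfen" must be added.
New nodes needed: |"lusorulinfen"| − 6 = 12 − 6 = 6.

6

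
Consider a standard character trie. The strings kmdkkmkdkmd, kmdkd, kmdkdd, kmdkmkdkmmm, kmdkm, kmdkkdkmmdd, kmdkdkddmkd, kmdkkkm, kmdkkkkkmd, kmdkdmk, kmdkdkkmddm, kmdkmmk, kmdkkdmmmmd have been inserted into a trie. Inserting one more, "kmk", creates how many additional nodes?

1

The longest prefix of "kmk" already in the trie is "km" (length 2).
Each of the 1 remaining characters creates one node.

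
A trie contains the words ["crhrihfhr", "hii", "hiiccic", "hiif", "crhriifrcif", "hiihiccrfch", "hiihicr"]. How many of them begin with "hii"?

5

Walk to "hii"; the words in its subtree are exactly those with that prefix.
Words under "hii": hii, hiiccic, hiif, hiihiccrfch, hiihicr
Count: 5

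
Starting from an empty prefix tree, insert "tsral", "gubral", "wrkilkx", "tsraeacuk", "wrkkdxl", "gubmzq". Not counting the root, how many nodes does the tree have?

30

For each word, the new-node count is its length minus the longest prefix already in the trie:
  "tsral" → 5 new (t, s, r, a, l)
  "gubral" → 6 new (g, u, b, r, a, l)
  "wrkilkx" → 7 new (w, r, k, i, l, k, x)
  "tsraeacuk" → prefix "tsra" already present; 5 new (e, a, c, u, k)
  "wrkkdxl" → prefix "wrk" already present; 4 new (k, d, x, l)
  "gubmzq" → prefix "gub" already present; 3 new (m, z, q)
Total nodes = 5 + 6 + 7 + 5 + 4 + 3 = 30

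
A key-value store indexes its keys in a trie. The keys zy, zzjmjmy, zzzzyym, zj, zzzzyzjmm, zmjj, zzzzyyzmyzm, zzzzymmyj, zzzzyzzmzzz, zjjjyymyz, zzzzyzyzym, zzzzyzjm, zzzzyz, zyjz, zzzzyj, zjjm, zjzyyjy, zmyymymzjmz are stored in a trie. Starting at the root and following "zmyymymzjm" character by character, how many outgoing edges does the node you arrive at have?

1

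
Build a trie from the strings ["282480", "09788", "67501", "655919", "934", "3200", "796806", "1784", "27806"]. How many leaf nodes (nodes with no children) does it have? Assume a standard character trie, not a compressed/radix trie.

9

A leaf is a node with no children — equivalently, the end of a word that is not a proper prefix of any other stored word.
Those words: "09788", "1784", "27806", "282480", "3200", "655919", "67501", "796806", "934"
Leaf count: 9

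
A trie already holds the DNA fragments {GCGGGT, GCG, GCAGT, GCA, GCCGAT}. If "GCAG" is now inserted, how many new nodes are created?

0

Every character of "GCAG" already lies on an existing path (it is a prefix of some stored word).
No new nodes are needed: 0.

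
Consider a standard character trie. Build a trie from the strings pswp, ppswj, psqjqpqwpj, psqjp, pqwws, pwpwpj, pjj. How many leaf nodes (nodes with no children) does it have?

A leaf is a node with no children — equivalently, the end of a word that is not a proper prefix of any other stored word.
Those words: "pjj", "ppswj", "pqwws", "psqjp", "psqjqpqwpj", "pswp", "pwpwpj"
Leaf count: 7

7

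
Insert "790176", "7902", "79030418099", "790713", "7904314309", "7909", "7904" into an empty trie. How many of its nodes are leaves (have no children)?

Leaves are exactly the stored words that no other stored word extends.
Those words: "790176", "7902", "79030418099", "7904314309", "790713", "7909"
Leaf count: 6

6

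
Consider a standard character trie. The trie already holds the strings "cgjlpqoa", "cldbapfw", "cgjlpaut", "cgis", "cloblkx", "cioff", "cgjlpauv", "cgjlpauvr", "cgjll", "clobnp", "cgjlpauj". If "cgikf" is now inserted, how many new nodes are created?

2

Walking "cgikf" from the root, the first 3 characters ("cgi") follow existing edges; "k" is the first miss.
New nodes needed: |"cgikf"| − 3 = 5 − 3 = 2.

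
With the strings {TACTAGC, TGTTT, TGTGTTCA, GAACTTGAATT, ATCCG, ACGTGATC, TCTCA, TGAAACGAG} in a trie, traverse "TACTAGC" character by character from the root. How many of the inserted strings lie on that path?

1

Traverse "TACTAGC" character by character; count nodes along the way that are marked as word ends.
Prefixes of the query that are stored words: "TACTAGC"
Count: 1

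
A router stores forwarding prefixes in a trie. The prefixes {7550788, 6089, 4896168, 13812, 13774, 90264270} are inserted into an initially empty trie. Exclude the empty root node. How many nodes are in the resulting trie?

34

Trie structure (* marks end of a word):
(root)
├─ 1
│  └─ 3
│     ├─ 7
│     │  └─ 7
│     │     └─ 4 *
│     └─ 8
│        └─ 1
│           └─ 2 *
├─ 4
│  └─ 8
│     └─ 9
│        └─ 6
│           └─ 1
│              └─ 6
│                 └─ 8 *
├─ 6
│  └─ 0
│     └─ 8
│        └─ 9 *
├─ 7
│  └─ 5
│     └─ 5
│        └─ 0
│           └─ 7
│              └─ 8
│                 └─ 8 *
└─ 9
   └─ 0
      └─ 2
         └─ 6
            └─ 4
               └─ 2
                  └─ 7
                     └─ 0 *
Counting every labelled node above: 34.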